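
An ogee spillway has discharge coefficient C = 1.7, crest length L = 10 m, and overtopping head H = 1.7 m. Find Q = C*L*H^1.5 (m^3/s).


Q = 1.7 * 10 * 1.7^1.5 = 37.6810 m^3/s


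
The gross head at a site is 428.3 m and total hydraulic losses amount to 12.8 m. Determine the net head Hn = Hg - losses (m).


Hn = 428.3 - 12.8 = 415.5000 m


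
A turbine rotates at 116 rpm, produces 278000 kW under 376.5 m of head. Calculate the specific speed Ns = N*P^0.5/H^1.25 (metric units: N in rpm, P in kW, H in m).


Ns = 116 * 278000^0.5 / 376.5^1.25 = 36.8786


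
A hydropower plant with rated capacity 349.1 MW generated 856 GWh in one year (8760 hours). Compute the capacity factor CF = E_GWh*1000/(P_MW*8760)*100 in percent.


CF = 856 * 1000 / (349.1 * 8760) * 100 = 27.9911 %


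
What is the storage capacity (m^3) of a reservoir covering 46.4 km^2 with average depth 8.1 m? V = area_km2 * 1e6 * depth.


V = 46.4 * 1e6 * 8.1 = 3.7584e+08 m^3


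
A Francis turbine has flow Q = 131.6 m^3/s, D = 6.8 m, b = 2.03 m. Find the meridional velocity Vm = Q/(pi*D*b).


Vm = 131.6 / (pi * 6.8 * 2.03) = 3.0346 m/s


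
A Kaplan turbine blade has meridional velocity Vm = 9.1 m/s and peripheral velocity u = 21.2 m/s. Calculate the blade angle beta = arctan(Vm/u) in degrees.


beta = arctan(9.1 / 21.2) = 23.2312 degrees


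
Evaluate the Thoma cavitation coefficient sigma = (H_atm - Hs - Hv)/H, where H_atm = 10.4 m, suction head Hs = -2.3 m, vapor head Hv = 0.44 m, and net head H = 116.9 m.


sigma = (10.4 - (-2.3) - 0.44) / 116.9 = 0.1049


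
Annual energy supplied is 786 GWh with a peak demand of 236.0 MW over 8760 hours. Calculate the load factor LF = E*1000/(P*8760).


LF = 786 * 1000 / (236.0 * 8760) = 0.3802


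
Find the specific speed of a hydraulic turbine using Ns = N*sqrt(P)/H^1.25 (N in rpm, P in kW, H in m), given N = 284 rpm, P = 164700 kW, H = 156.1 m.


Ns = 284 * 164700^0.5 / 156.1^1.25 = 208.8870


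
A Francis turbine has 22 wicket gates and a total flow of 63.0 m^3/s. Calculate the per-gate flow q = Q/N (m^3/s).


q = 63.0 / 22 = 2.8636 m^3/s


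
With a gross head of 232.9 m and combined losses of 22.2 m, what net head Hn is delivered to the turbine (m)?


Hn = 232.9 - 22.2 = 210.7000 m


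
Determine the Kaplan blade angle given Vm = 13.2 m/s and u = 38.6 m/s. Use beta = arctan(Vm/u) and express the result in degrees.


beta = arctan(13.2 / 38.6) = 18.8791 degrees


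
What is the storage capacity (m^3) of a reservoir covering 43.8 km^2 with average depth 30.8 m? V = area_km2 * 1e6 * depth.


V = 43.8 * 1e6 * 30.8 = 1.3490e+09 m^3


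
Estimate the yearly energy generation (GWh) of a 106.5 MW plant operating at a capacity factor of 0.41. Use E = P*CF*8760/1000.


E = 106.5 * 0.41 * 8760 / 1000 = 382.5054 GWh


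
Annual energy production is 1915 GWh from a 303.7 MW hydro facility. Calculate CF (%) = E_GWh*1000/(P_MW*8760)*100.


CF = 1915 * 1000 / (303.7 * 8760) * 100 = 71.9813 %


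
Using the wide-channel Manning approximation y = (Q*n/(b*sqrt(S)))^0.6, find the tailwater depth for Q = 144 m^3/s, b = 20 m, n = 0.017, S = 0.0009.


y = (144 * 0.017 / (20 * 0.0009^0.5))^0.6 = 2.3249 m


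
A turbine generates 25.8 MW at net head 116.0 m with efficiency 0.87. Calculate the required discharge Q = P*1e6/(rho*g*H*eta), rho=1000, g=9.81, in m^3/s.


Q = 25.8 * 1e6 / (1000 * 9.81 * 116.0 * 0.87) = 26.0599 m^3/s


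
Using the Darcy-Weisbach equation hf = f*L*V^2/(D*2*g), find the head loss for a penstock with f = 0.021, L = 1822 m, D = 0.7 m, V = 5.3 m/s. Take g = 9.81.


hf = 0.021 * 1822 * 5.3^2 / (0.7 * 2 * 9.81) = 78.2569 m


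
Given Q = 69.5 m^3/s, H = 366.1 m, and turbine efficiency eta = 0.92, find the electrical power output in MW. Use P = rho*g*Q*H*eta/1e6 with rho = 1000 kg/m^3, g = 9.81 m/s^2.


P = 1000 * 9.81 * 69.5 * 366.1 * 0.92 / 1e6 = 229.6367 MW


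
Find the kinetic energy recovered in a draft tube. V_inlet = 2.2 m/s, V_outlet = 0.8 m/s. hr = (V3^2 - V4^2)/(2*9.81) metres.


hr = (2.2^2 - 0.8^2) / (2*9.81) = 0.2141 m


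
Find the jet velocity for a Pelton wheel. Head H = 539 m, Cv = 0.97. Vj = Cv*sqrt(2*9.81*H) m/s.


Vj = 0.97 * sqrt(2*9.81*539) = 99.7506 m/s


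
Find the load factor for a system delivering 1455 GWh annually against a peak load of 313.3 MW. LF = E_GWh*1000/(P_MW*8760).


LF = 1455 * 1000 / (313.3 * 8760) = 0.5301


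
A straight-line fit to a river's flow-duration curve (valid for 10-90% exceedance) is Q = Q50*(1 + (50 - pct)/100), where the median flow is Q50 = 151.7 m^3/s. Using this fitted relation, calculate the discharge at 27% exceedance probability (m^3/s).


Q = 151.7 * (1 + (50 - 27)/100) = 186.5910 m^3/s


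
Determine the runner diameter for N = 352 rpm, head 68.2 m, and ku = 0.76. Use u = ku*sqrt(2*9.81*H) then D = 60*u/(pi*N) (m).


u = 0.76 * sqrt(2*9.81*68.2) = 27.8007 m/s
D = 60 * 27.8007 / (pi * 352) = 1.5084 m


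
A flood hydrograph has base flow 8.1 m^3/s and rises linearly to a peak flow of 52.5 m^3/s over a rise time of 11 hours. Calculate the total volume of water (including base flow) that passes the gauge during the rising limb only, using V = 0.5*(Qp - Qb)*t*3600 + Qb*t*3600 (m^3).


V = 0.5*(52.5 - 8.1)*11*3600 + 8.1*11*3600 = 1.1999e+06 m^3


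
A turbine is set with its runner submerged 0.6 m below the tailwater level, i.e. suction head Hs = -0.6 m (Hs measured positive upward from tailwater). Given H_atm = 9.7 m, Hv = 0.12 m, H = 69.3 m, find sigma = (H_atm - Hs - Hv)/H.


sigma = (9.7 - (-0.6) - 0.12) / 69.3 = 0.1469


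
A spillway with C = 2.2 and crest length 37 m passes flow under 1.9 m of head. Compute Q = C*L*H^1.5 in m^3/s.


Q = 2.2 * 37 * 1.9^1.5 = 213.1841 m^3/s


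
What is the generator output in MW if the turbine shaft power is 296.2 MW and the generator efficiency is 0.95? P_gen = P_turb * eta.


P_gen = 296.2 * 0.95 = 281.3900 MW


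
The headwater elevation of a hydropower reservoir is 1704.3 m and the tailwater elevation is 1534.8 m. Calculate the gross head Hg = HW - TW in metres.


Hg = 1704.3 - 1534.8 = 169.5000 m


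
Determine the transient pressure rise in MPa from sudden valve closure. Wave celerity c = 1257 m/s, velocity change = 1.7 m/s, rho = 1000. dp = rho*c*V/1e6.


dp = 1000 * 1257 * 1.7 / 1e6 = 2.1369 MPa


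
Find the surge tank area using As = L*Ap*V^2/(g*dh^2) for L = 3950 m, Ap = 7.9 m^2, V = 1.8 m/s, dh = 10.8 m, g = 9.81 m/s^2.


As = 3950 * 7.9 * 1.8^2 / (9.81 * 10.8^2) = 88.3594 m^2


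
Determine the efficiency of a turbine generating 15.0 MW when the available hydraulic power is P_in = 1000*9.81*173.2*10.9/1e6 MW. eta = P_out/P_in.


P_in = 1000 * 9.81 * 173.2 * 10.9 / 1e6 = 18.5201 MW
eta = 15.0 / 18.5201 = 0.8099


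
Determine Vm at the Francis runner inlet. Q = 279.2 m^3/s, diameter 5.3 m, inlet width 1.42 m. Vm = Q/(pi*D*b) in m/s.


Vm = 279.2 / (pi * 5.3 * 1.42) = 11.8087 m/s


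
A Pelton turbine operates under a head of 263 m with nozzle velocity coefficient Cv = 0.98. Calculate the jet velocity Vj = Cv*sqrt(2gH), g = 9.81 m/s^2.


Vj = 0.98 * sqrt(2*9.81*263) = 70.3969 m/s


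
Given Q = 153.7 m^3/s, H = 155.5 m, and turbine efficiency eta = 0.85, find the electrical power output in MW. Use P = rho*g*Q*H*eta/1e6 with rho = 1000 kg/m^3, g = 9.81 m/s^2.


P = 1000 * 9.81 * 153.7 * 155.5 * 0.85 / 1e6 = 199.2931 MW


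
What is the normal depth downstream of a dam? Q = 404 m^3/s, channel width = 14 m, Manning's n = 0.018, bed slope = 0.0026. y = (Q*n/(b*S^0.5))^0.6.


y = (404 * 0.018 / (14 * 0.0026^0.5))^0.6 = 4.0255 m


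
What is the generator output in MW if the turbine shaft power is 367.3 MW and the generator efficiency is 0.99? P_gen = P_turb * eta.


P_gen = 367.3 * 0.99 = 363.6270 MW


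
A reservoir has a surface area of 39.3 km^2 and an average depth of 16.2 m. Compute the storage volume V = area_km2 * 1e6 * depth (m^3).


V = 39.3 * 1e6 * 16.2 = 6.3666e+08 m^3


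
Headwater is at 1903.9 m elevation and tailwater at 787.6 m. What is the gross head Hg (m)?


Hg = 1903.9 - 787.6 = 1116.3000 m


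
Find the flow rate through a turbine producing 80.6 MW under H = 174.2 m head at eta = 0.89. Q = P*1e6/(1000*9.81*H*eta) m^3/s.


Q = 80.6 * 1e6 / (1000 * 9.81 * 174.2 * 0.89) = 52.9941 m^3/s


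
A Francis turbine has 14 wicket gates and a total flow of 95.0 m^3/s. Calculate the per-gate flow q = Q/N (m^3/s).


q = 95.0 / 14 = 6.7857 m^3/s


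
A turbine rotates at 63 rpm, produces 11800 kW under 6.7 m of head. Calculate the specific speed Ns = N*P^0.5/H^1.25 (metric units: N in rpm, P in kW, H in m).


Ns = 63 * 11800^0.5 / 6.7^1.25 = 634.8747


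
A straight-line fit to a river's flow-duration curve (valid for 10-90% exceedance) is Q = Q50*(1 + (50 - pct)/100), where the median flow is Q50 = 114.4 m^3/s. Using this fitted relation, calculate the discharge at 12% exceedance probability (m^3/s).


Q = 114.4 * (1 + (50 - 12)/100) = 157.8720 m^3/s


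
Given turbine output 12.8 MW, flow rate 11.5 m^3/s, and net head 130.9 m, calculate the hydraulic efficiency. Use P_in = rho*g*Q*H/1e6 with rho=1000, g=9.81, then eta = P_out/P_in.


P_in = 1000 * 9.81 * 11.5 * 130.9 / 1e6 = 14.7675 MW
eta = 12.8 / 14.7675 = 0.8668


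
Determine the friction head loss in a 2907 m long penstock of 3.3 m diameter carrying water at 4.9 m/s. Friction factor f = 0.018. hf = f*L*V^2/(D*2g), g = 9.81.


hf = 0.018 * 2907 * 4.9^2 / (3.3 * 2 * 9.81) = 19.4042 m


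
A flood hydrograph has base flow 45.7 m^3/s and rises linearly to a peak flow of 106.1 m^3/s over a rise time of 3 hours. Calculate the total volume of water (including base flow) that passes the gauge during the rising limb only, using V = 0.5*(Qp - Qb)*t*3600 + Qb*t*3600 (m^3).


V = 0.5*(106.1 - 45.7)*3*3600 + 45.7*3*3600 = 819720.0000 m^3


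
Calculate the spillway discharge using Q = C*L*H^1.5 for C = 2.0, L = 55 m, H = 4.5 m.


Q = 2.0 * 55 * 4.5^1.5 = 1050.0536 m^3/s


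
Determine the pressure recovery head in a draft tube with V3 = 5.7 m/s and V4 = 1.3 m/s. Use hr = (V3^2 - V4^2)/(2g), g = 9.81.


hr = (5.7^2 - 1.3^2) / (2*9.81) = 1.5698 m


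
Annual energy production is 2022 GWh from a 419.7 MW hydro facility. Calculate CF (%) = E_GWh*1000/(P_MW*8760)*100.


CF = 2022 * 1000 / (419.7 * 8760) * 100 = 54.9969 %


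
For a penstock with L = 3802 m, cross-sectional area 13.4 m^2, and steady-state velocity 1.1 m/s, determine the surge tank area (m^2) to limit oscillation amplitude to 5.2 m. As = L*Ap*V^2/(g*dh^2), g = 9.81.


As = 3802 * 13.4 * 1.1^2 / (9.81 * 5.2^2) = 232.3949 m^2


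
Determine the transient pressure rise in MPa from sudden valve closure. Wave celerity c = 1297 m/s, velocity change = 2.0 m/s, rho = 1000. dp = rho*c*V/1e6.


dp = 1000 * 1297 * 2.0 / 1e6 = 2.5940 MPa


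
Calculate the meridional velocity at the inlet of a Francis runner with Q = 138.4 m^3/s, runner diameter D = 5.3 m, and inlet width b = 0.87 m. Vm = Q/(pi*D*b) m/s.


Vm = 138.4 / (pi * 5.3 * 0.87) = 9.5541 m/s


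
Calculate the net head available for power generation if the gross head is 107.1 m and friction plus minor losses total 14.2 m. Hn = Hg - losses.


Hn = 107.1 - 14.2 = 92.9000 m


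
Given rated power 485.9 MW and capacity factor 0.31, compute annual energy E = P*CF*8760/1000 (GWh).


E = 485.9 * 0.31 * 8760 / 1000 = 1319.5100 GWh


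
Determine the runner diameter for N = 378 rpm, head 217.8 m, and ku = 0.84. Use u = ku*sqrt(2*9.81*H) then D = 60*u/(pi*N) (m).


u = 0.84 * sqrt(2*9.81*217.8) = 54.9108 m/s
D = 60 * 54.9108 / (pi * 378) = 2.7744 m


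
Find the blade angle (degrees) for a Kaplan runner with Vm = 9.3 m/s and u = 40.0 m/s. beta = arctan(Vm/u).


beta = arctan(9.3 / 40.0) = 13.0887 degrees


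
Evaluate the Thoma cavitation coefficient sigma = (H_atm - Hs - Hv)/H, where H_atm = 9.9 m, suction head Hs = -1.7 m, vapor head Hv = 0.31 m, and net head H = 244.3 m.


sigma = (9.9 - (-1.7) - 0.31) / 244.3 = 0.0462


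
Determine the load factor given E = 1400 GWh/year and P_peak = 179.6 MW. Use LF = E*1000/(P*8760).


LF = 1400 * 1000 / (179.6 * 8760) = 0.8899


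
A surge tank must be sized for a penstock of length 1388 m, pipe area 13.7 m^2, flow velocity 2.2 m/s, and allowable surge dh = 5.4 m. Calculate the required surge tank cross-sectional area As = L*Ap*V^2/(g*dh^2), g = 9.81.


As = 1388 * 13.7 * 2.2^2 / (9.81 * 5.4^2) = 321.7354 m^2


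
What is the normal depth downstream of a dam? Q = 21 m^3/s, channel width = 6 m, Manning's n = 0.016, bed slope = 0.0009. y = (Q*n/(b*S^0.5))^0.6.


y = (21 * 0.016 / (6 * 0.0009^0.5))^0.6 = 1.4543 m


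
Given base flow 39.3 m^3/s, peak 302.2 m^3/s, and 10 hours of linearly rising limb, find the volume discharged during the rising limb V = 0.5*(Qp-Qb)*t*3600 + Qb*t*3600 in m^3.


V = 0.5*(302.2 - 39.3)*10*3600 + 39.3*10*3600 = 6.1470e+06 m^3


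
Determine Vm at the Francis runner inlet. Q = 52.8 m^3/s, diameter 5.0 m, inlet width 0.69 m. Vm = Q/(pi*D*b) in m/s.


Vm = 52.8 / (pi * 5.0 * 0.69) = 4.8715 m/s


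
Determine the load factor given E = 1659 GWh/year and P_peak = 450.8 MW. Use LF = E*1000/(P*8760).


LF = 1659 * 1000 / (450.8 * 8760) = 0.4201


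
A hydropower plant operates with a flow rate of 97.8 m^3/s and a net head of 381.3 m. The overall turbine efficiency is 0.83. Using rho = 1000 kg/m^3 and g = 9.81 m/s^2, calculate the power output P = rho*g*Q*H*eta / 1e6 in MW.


P = 1000 * 9.81 * 97.8 * 381.3 * 0.83 / 1e6 = 303.6356 MW


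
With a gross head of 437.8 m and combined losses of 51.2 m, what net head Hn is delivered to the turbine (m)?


Hn = 437.8 - 51.2 = 386.6000 m


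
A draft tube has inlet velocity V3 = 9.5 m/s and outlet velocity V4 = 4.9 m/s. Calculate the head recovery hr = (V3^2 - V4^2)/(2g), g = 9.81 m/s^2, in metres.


hr = (9.5^2 - 4.9^2) / (2*9.81) = 3.3761 m


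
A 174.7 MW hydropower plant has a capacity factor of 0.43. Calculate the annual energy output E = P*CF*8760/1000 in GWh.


E = 174.7 * 0.43 * 8760 / 1000 = 658.0600 GWh


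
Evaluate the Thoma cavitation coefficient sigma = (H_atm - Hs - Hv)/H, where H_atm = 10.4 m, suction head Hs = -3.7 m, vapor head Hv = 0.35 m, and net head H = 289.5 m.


sigma = (10.4 - (-3.7) - 0.35) / 289.5 = 0.0475


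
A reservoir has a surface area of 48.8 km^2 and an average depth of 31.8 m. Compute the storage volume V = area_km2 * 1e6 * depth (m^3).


V = 48.8 * 1e6 * 31.8 = 1.5518e+09 m^3


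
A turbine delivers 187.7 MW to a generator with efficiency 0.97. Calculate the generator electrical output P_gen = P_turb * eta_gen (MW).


P_gen = 187.7 * 0.97 = 182.0690 MW


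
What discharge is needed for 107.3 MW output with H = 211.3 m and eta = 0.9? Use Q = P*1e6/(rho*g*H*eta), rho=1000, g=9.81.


Q = 107.3 * 1e6 / (1000 * 9.81 * 211.3 * 0.9) = 57.5160 m^3/s


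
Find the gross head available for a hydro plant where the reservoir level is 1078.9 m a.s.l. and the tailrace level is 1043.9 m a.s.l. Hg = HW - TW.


Hg = 1078.9 - 1043.9 = 35.0000 m


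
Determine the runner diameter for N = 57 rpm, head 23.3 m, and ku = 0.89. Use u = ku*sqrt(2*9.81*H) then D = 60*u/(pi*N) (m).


u = 0.89 * sqrt(2*9.81*23.3) = 19.0291 m/s
D = 60 * 19.0291 / (pi * 57) = 6.3759 m


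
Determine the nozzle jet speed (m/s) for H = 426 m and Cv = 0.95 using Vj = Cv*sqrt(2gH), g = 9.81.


Vj = 0.95 * sqrt(2*9.81*426) = 86.8516 m/s


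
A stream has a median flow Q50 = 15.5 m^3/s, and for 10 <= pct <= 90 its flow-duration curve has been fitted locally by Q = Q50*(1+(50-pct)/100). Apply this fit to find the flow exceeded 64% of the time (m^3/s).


Q = 15.5 * (1 + (50 - 64)/100) = 13.3300 m^3/s


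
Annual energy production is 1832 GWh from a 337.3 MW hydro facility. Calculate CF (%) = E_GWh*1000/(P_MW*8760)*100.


CF = 1832 * 1000 / (337.3 * 8760) * 100 = 62.0019 %


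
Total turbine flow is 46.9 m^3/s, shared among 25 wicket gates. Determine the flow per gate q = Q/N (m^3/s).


q = 46.9 / 25 = 1.8760 m^3/s


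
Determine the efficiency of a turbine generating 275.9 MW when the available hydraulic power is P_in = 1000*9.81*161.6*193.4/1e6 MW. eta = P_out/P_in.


P_in = 1000 * 9.81 * 161.6 * 193.4 / 1e6 = 306.5962 MW
eta = 275.9 / 306.5962 = 0.8999


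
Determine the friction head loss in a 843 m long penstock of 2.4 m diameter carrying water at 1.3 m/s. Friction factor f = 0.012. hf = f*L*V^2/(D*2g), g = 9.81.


hf = 0.012 * 843 * 1.3^2 / (2.4 * 2 * 9.81) = 0.3631 m


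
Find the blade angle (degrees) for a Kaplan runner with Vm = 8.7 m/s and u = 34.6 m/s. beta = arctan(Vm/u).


beta = arctan(8.7 / 34.6) = 14.1141 degrees


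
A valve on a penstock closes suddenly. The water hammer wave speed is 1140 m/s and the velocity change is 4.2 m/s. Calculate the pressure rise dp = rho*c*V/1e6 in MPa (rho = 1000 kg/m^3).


dp = 1000 * 1140 * 4.2 / 1e6 = 4.7880 MPa


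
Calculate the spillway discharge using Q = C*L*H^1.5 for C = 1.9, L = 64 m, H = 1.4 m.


Q = 1.9 * 64 * 1.4^1.5 = 201.4307 m^3/s


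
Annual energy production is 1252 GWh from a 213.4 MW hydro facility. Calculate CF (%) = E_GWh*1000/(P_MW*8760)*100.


CF = 1252 * 1000 / (213.4 * 8760) * 100 = 66.9739 %


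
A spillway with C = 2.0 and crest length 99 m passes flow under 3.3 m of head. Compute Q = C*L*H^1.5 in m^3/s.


Q = 2.0 * 99 * 3.3^1.5 = 1186.9600 m^3/s


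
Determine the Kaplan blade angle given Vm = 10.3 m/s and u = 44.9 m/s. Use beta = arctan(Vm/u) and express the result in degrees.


beta = arctan(10.3 / 44.9) = 12.9200 degrees


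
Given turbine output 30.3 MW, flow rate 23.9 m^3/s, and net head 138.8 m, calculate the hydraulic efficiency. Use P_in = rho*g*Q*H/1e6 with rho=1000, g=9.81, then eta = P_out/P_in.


P_in = 1000 * 9.81 * 23.9 * 138.8 / 1e6 = 32.5429 MW
eta = 30.3 / 32.5429 = 0.9311


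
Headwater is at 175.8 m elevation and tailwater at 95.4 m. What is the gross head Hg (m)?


Hg = 175.8 - 95.4 = 80.4000 m


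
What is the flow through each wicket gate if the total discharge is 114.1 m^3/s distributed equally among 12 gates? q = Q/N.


q = 114.1 / 12 = 9.5083 m^3/s


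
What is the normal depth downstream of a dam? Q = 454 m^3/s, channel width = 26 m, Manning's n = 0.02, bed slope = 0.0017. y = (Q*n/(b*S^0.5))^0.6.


y = (454 * 0.02 / (26 * 0.0017^0.5))^0.6 = 3.6036 m


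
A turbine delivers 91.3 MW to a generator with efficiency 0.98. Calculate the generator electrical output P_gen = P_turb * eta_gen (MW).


P_gen = 91.3 * 0.98 = 89.4740 MW


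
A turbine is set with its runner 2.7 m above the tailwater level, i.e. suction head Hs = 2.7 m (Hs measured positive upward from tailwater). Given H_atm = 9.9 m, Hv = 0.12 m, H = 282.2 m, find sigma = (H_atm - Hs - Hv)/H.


sigma = (9.9 - 2.7 - 0.12) / 282.2 = 0.0251


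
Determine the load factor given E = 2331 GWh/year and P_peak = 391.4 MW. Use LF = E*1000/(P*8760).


LF = 2331 * 1000 / (391.4 * 8760) = 0.6799


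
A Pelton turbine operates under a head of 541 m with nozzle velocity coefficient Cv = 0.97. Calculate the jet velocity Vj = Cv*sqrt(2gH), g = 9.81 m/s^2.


Vj = 0.97 * sqrt(2*9.81*541) = 99.9355 m/s


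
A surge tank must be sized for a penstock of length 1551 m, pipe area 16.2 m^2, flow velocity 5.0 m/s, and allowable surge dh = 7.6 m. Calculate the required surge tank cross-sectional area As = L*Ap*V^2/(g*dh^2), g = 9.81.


As = 1551 * 16.2 * 5.0^2 / (9.81 * 7.6^2) = 1108.5892 m^2


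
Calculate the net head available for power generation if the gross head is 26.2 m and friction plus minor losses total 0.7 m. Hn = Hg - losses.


Hn = 26.2 - 0.7 = 25.5000 m


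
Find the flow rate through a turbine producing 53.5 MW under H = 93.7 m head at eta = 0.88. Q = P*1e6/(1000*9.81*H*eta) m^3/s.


Q = 53.5 * 1e6 / (1000 * 9.81 * 93.7 * 0.88) = 66.1397 m^3/s


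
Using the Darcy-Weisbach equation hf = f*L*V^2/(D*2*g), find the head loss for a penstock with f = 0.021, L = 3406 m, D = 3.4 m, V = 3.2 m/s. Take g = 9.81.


hf = 0.021 * 3406 * 3.2^2 / (3.4 * 2 * 9.81) = 10.9796 m


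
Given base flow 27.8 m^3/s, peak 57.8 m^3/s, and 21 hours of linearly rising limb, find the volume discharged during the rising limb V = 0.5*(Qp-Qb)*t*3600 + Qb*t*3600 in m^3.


V = 0.5*(57.8 - 27.8)*21*3600 + 27.8*21*3600 = 3.2357e+06 m^3


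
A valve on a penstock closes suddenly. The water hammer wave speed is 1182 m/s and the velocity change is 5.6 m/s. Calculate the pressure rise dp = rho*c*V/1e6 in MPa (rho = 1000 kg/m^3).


dp = 1000 * 1182 * 5.6 / 1e6 = 6.6192 MPa


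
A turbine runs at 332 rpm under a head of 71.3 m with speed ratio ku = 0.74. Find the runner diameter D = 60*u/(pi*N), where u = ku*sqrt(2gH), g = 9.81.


u = 0.74 * sqrt(2*9.81*71.3) = 27.6774 m/s
D = 60 * 27.6774 / (pi * 332) = 1.5922 m


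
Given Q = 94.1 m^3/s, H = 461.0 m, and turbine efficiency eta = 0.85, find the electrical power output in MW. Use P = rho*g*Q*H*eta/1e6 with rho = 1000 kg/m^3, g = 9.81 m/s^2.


P = 1000 * 9.81 * 94.1 * 461.0 * 0.85 / 1e6 = 361.7250 MW


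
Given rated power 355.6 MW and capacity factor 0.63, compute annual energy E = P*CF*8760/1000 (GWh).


E = 355.6 * 0.63 * 8760 / 1000 = 1962.4853 GWh


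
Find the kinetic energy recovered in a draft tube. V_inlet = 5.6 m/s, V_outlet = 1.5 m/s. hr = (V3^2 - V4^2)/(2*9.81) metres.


hr = (5.6^2 - 1.5^2) / (2*9.81) = 1.4837 m


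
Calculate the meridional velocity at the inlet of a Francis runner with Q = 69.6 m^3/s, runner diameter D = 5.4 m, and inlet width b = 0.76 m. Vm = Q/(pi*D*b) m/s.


Vm = 69.6 / (pi * 5.4 * 0.76) = 5.3982 m/s


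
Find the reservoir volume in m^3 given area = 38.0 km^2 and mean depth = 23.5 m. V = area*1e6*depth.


V = 38.0 * 1e6 * 23.5 = 8.9300e+08 m^3


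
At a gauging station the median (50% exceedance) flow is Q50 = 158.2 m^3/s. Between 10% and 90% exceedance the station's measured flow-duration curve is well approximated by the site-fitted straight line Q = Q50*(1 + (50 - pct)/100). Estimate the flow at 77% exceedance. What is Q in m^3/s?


Q = 158.2 * (1 + (50 - 77)/100) = 115.4860 m^3/s


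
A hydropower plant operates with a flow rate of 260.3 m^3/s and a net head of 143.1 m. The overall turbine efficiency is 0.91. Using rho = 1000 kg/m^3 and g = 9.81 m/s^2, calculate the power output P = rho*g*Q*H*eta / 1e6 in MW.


P = 1000 * 9.81 * 260.3 * 143.1 * 0.91 / 1e6 = 332.5249 MW


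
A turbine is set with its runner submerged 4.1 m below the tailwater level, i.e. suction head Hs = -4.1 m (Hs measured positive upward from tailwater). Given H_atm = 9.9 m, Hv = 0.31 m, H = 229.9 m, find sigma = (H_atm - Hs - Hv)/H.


sigma = (9.9 - (-4.1) - 0.31) / 229.9 = 0.0595


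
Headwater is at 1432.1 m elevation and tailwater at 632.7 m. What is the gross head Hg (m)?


Hg = 1432.1 - 632.7 = 799.4000 m


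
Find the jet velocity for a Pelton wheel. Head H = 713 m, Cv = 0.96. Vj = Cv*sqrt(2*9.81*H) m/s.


Vj = 0.96 * sqrt(2*9.81*713) = 113.5443 m/s


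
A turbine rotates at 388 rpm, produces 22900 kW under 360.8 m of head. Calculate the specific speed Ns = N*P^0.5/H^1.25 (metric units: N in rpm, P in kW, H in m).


Ns = 388 * 22900^0.5 / 360.8^1.25 = 37.3393


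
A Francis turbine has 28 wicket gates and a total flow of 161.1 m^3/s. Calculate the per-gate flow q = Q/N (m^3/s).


q = 161.1 / 28 = 5.7536 m^3/s


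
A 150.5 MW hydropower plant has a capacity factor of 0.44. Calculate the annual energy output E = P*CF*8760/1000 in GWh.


E = 150.5 * 0.44 * 8760 / 1000 = 580.0872 GWh


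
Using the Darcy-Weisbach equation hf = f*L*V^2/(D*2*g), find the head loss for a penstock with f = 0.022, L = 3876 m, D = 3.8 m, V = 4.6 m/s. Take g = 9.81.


hf = 0.022 * 3876 * 4.6^2 / (3.8 * 2 * 9.81) = 24.2013 m


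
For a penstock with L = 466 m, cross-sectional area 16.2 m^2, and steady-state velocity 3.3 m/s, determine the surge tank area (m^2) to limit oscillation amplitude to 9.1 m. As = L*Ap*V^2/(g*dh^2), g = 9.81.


As = 466 * 16.2 * 3.3^2 / (9.81 * 9.1^2) = 101.1992 m^2


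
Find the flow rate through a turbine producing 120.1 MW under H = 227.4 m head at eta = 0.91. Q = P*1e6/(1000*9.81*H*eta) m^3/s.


Q = 120.1 * 1e6 / (1000 * 9.81 * 227.4 * 0.91) = 59.1619 m^3/s


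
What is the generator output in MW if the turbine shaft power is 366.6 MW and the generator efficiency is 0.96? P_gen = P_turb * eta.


P_gen = 366.6 * 0.96 = 351.9360 MW


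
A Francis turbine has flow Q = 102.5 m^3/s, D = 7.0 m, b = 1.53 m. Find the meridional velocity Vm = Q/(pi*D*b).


Vm = 102.5 / (pi * 7.0 * 1.53) = 3.0464 m/s


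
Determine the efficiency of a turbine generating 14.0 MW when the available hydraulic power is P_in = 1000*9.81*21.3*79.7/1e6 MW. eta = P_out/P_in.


P_in = 1000 * 9.81 * 21.3 * 79.7 / 1e6 = 16.6536 MW
eta = 14.0 / 16.6536 = 0.8407


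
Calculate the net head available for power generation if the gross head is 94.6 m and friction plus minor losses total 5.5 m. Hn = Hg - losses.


Hn = 94.6 - 5.5 = 89.1000 m


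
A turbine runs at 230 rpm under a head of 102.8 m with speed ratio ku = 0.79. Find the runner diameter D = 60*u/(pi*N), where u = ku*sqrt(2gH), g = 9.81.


u = 0.79 * sqrt(2*9.81*102.8) = 35.4791 m/s
D = 60 * 35.4791 / (pi * 230) = 2.9461 m


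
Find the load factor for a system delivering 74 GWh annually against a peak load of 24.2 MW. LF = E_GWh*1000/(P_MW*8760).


LF = 74 * 1000 / (24.2 * 8760) = 0.3491


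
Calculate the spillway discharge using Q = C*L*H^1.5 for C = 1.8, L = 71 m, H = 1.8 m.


Q = 1.8 * 71 * 1.8^1.5 = 308.6310 m^3/s


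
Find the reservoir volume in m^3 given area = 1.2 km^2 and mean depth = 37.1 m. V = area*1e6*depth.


V = 1.2 * 1e6 * 37.1 = 4.4520e+07 m^3


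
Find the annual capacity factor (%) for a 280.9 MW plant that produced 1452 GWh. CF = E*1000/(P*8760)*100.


CF = 1452 * 1000 / (280.9 * 8760) * 100 = 59.0080 %


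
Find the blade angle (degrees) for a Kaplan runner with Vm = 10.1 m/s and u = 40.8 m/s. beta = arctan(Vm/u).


beta = arctan(10.1 / 40.8) = 13.9040 degrees


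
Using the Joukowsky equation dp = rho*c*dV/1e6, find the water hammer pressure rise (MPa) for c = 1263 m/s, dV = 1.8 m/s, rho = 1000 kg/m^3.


dp = 1000 * 1263 * 1.8 / 1e6 = 2.2734 MPa


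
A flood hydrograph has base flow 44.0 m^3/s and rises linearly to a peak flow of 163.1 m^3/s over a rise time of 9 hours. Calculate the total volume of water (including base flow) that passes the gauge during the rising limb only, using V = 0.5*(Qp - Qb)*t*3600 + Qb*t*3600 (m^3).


V = 0.5*(163.1 - 44.0)*9*3600 + 44.0*9*3600 = 3.3550e+06 m^3


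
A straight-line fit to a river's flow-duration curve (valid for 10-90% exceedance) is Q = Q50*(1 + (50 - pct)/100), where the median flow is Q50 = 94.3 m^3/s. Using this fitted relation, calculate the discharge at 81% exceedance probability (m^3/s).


Q = 94.3 * (1 + (50 - 81)/100) = 65.0670 m^3/s


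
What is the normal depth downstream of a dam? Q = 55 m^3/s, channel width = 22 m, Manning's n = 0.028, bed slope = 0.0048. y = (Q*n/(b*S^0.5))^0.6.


y = (55 * 0.028 / (22 * 0.0048^0.5))^0.6 = 1.0062 m


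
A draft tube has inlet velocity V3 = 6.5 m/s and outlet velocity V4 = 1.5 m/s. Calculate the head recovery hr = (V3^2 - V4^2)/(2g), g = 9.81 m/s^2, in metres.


hr = (6.5^2 - 1.5^2) / (2*9.81) = 2.0387 m


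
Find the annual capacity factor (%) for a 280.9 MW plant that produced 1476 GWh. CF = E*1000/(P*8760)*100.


CF = 1476 * 1000 / (280.9 * 8760) * 100 = 59.9833 %


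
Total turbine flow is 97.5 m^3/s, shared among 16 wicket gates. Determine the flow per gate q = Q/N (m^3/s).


q = 97.5 / 16 = 6.0938 m^3/s


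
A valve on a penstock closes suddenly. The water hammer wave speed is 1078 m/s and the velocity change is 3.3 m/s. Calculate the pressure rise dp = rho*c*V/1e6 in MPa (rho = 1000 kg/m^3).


dp = 1000 * 1078 * 3.3 / 1e6 = 3.5574 MPa


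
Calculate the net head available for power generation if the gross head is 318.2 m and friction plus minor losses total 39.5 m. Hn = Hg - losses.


Hn = 318.2 - 39.5 = 278.7000 m


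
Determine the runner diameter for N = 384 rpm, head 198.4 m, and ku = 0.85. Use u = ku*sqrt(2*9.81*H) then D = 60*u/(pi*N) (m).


u = 0.85 * sqrt(2*9.81*198.4) = 53.0322 m/s
D = 60 * 53.0322 / (pi * 384) = 2.6376 m


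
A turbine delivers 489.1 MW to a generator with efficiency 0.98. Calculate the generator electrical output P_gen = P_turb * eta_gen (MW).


P_gen = 489.1 * 0.98 = 479.3180 MW


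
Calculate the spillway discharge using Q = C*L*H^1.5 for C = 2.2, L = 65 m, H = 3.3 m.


Q = 2.2 * 65 * 3.3^1.5 = 857.2489 m^3/s


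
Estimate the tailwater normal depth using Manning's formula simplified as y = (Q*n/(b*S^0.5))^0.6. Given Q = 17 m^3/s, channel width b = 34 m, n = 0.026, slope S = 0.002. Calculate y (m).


y = (17 * 0.026 / (34 * 0.002^0.5))^0.6 = 0.4765 m


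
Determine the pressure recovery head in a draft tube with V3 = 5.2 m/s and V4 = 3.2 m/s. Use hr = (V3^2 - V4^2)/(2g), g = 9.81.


hr = (5.2^2 - 3.2^2) / (2*9.81) = 0.8563 m


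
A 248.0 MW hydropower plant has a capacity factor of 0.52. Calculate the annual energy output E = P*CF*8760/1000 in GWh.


E = 248.0 * 0.52 * 8760 / 1000 = 1129.6896 GWh


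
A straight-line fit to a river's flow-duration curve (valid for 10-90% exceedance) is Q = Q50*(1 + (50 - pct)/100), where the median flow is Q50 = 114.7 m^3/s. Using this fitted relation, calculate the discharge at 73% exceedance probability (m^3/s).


Q = 114.7 * (1 + (50 - 73)/100) = 88.3190 m^3/s


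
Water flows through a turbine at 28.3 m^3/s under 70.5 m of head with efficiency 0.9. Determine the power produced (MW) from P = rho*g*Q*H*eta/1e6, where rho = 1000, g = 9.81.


P = 1000 * 9.81 * 28.3 * 70.5 * 0.9 / 1e6 = 17.6152 MW


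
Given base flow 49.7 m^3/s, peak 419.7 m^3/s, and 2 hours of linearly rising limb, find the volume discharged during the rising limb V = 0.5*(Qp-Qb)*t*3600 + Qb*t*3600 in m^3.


V = 0.5*(419.7 - 49.7)*2*3600 + 49.7*2*3600 = 1.6898e+06 m^3


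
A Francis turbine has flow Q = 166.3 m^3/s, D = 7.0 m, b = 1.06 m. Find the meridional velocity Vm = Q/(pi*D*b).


Vm = 166.3 / (pi * 7.0 * 1.06) = 7.1341 m/s


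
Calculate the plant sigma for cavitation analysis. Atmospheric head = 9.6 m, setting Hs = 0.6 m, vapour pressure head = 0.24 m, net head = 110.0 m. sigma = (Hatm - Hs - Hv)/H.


sigma = (9.6 - 0.6 - 0.24) / 110.0 = 0.0796


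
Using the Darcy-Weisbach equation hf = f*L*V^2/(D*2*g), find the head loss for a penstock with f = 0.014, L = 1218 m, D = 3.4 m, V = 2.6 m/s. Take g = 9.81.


hf = 0.014 * 1218 * 2.6^2 / (3.4 * 2 * 9.81) = 1.7280 m


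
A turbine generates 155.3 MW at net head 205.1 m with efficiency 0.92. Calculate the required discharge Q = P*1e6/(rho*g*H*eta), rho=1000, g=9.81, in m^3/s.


Q = 155.3 * 1e6 / (1000 * 9.81 * 205.1 * 0.92) = 83.8975 m^3/s


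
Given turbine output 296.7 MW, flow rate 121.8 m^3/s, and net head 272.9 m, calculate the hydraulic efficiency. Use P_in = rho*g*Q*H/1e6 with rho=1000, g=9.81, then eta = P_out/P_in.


P_in = 1000 * 9.81 * 121.8 * 272.9 / 1e6 = 326.0767 MW
eta = 296.7 / 326.0767 = 0.9099


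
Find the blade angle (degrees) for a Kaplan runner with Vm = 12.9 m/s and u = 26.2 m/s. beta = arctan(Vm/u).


beta = arctan(12.9 / 26.2) = 26.2141 degrees


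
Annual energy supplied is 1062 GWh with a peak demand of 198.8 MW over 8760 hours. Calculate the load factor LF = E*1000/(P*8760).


LF = 1062 * 1000 / (198.8 * 8760) = 0.6098


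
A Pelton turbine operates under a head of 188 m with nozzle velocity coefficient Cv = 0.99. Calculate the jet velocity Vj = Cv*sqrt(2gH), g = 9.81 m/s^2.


Vj = 0.99 * sqrt(2*9.81*188) = 60.1262 m/s


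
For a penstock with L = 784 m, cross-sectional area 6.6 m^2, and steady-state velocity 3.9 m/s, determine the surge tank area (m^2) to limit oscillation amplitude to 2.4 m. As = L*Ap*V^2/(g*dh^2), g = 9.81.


As = 784 * 6.6 * 3.9^2 / (9.81 * 2.4^2) = 1392.8287 m^2


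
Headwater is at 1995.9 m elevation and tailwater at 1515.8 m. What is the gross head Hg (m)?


Hg = 1995.9 - 1515.8 = 480.1000 m


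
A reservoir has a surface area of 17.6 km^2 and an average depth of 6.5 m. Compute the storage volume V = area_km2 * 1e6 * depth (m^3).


V = 17.6 * 1e6 * 6.5 = 1.1440e+08 m^3


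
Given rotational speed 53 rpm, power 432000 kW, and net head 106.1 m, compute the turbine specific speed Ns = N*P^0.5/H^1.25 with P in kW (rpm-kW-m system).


Ns = 53 * 432000^0.5 / 106.1^1.25 = 102.2995


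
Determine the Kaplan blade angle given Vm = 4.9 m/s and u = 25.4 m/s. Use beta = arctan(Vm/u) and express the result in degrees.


beta = arctan(4.9 / 25.4) = 10.9190 degrees


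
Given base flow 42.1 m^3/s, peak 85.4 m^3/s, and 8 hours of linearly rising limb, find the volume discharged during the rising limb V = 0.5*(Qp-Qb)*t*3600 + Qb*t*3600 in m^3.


V = 0.5*(85.4 - 42.1)*8*3600 + 42.1*8*3600 = 1.8360e+06 m^3


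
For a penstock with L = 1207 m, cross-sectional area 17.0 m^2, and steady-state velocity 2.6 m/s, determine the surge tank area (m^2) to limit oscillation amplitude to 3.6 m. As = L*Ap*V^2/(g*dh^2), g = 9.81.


As = 1207 * 17.0 * 2.6^2 / (9.81 * 3.6^2) = 1091.0104 m^2


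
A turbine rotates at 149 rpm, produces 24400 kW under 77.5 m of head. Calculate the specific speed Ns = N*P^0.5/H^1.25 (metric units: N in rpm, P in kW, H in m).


Ns = 149 * 24400^0.5 / 77.5^1.25 = 101.2171


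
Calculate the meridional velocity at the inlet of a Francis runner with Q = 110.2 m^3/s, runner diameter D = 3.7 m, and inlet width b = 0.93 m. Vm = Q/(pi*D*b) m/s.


Vm = 110.2 / (pi * 3.7 * 0.93) = 10.1941 m/s


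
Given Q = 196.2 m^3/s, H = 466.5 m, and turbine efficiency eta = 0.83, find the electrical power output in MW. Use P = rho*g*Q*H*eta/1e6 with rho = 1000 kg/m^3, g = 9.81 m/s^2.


P = 1000 * 9.81 * 196.2 * 466.5 * 0.83 / 1e6 = 745.2427 MW


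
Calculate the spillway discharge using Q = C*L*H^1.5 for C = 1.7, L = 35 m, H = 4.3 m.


Q = 1.7 * 35 * 4.3^1.5 = 530.5419 m^3/s


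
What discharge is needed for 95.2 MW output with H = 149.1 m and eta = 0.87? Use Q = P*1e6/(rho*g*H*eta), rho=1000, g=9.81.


Q = 95.2 * 1e6 / (1000 * 9.81 * 149.1 * 0.87) = 74.8120 m^3/s


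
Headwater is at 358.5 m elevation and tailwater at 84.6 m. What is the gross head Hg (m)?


Hg = 358.5 - 84.6 = 273.9000 m


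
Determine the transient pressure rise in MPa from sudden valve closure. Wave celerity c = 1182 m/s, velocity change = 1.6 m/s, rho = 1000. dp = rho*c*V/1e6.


dp = 1000 * 1182 * 1.6 / 1e6 = 1.8912 MPa


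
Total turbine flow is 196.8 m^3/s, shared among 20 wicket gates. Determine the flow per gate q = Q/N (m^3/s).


q = 196.8 / 20 = 9.8400 m^3/s


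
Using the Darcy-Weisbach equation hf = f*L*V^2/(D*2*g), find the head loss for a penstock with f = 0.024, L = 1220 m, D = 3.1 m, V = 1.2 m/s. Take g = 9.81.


hf = 0.024 * 1220 * 1.2^2 / (3.1 * 2 * 9.81) = 0.6932 m


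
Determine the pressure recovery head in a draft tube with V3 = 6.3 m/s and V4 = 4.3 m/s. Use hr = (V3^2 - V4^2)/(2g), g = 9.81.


hr = (6.3^2 - 4.3^2) / (2*9.81) = 1.0805 m


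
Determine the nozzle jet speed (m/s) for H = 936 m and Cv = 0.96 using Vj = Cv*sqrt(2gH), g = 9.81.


Vj = 0.96 * sqrt(2*9.81*936) = 130.0944 m/s


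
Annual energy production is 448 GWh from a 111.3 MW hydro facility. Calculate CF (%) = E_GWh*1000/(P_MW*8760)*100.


CF = 448 * 1000 / (111.3 * 8760) * 100 = 45.9493 %


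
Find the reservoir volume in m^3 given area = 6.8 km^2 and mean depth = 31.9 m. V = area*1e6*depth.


V = 6.8 * 1e6 * 31.9 = 2.1692e+08 m^3


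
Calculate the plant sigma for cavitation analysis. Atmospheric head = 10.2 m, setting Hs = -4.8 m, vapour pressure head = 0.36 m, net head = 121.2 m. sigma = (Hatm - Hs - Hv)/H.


sigma = (10.2 - (-4.8) - 0.36) / 121.2 = 0.1208


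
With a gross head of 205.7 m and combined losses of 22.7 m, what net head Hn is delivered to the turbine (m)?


Hn = 205.7 - 22.7 = 183.0000 m


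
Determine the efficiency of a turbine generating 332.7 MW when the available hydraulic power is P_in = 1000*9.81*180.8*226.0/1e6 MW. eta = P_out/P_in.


P_in = 1000 * 9.81 * 180.8 * 226.0 / 1e6 = 400.8444 MW
eta = 332.7 / 400.8444 = 0.8300


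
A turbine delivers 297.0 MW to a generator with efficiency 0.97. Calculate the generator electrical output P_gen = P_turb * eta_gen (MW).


P_gen = 297.0 * 0.97 = 288.0900 MW


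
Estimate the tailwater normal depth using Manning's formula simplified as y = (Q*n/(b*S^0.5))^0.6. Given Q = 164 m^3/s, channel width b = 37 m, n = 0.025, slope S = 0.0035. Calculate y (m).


y = (164 * 0.025 / (37 * 0.0035^0.5))^0.6 = 1.4572 m


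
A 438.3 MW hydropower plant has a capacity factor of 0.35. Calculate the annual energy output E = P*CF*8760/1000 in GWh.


E = 438.3 * 0.35 * 8760 / 1000 = 1343.8278 GWh


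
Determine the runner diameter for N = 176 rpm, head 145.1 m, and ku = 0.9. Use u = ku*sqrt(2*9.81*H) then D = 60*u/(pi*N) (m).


u = 0.9 * sqrt(2*9.81*145.1) = 48.0204 m/s
D = 60 * 48.0204 / (pi * 176) = 5.2109 m


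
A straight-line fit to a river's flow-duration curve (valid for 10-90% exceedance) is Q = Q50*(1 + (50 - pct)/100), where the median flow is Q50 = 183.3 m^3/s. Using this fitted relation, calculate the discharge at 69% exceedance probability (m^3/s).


Q = 183.3 * (1 + (50 - 69)/100) = 148.4730 m^3/s


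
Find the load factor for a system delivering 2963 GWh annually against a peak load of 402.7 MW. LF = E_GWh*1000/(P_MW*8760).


LF = 2963 * 1000 / (402.7 * 8760) = 0.8399


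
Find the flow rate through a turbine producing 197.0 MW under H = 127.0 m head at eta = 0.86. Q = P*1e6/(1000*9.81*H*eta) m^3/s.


Q = 197.0 * 1e6 / (1000 * 9.81 * 127.0 * 0.86) = 183.8633 m^3/s


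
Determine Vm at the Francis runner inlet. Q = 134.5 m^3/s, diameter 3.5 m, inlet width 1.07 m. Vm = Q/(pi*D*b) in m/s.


Vm = 134.5 / (pi * 3.5 * 1.07) = 11.4320 m/s


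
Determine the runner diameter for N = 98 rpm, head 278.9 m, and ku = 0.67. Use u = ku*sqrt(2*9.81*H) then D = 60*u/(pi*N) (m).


u = 0.67 * sqrt(2*9.81*278.9) = 49.5620 m/s
D = 60 * 49.5620 / (pi * 98) = 9.6588 m


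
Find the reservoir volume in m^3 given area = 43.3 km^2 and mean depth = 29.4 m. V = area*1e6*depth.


V = 43.3 * 1e6 * 29.4 = 1.2730e+09 m^3


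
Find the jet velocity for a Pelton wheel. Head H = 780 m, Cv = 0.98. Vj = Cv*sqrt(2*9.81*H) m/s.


Vj = 0.98 * sqrt(2*9.81*780) = 121.2336 m/s


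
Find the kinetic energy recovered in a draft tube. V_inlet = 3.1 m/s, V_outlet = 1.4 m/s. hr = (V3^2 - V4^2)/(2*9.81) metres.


hr = (3.1^2 - 1.4^2) / (2*9.81) = 0.3899 m


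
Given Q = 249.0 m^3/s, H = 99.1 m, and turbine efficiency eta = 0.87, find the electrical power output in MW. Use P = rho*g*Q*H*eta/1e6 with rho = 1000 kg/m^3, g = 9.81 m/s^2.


P = 1000 * 9.81 * 249.0 * 99.1 * 0.87 / 1e6 = 210.6014 MW


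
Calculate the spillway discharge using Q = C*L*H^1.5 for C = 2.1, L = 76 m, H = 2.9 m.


Q = 2.1 * 76 * 2.9^1.5 = 788.1881 m^3/s


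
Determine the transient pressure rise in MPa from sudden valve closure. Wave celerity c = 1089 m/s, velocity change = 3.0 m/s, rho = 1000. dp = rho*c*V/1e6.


dp = 1000 * 1089 * 3.0 / 1e6 = 3.2670 MPa
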